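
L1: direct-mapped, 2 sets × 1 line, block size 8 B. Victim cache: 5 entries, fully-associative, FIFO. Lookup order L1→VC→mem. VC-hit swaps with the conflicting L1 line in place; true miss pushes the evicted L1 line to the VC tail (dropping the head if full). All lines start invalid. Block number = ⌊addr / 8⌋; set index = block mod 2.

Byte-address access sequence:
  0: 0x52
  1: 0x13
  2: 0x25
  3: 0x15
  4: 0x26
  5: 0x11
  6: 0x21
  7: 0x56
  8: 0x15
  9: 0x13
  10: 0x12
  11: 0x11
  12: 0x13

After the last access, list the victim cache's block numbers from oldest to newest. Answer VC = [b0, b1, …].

VC = [4, 10]

  [0] addr=0x52 blk=10 s=0: MISS | VC []
  [1] addr=0x13 blk=2 s=0: MISS | VC [10]
  [2] addr=0x25 blk=4 s=0: MISS | VC [10, 2]
  [3] addr=0x15 blk=2 s=0: VC-HIT | VC [10, 4]
  [4] addr=0x26 blk=4 s=0: VC-HIT | VC [10, 2]
  [5] addr=0x11 blk=2 s=0: VC-HIT | VC [10, 4]
  [6] addr=0x21 blk=4 s=0: VC-HIT | VC [10, 2]
  [7] addr=0x56 blk=10 s=0: VC-HIT | VC [4, 2]
  [8] addr=0x15 blk=2 s=0: VC-HIT | VC [4, 10]
  [9] addr=0x13 blk=2 s=0: L1-HIT | VC [4, 10]
  [10] addr=0x12 blk=2 s=0: L1-HIT | VC [4, 10]
  [11] addr=0x11 blk=2 s=0: L1-HIT | VC [4, 10]
  [12] addr=0x13 blk=2 s=0: L1-HIT | VC [4, 10]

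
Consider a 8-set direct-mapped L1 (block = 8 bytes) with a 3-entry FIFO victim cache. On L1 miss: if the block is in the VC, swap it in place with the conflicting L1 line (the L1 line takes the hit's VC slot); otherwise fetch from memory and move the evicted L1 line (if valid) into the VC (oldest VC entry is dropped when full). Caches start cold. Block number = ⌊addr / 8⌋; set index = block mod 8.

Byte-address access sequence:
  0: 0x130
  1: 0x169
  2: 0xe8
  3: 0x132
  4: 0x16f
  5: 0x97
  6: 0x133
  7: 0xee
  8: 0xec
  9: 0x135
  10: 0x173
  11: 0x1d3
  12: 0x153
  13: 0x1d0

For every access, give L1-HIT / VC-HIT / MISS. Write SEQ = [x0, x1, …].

SEQ = [MISS, MISS, MISS, L1-HIT, VC-HIT, MISS, L1-HIT, VC-HIT, L1-HIT, L1-HIT, MISS, MISS, MISS, VC-HIT]

0: 0x130 (blk 38, set 6) → MISS  vc=[]
1: 0x169 (blk 45, set 5) → MISS  vc=[]
2: 0xe8 (blk 29, set 5) → MISS  vc=[45]
3: 0x132 (blk 38, set 6) → L1-HIT  vc=[45]
4: 0x16f (blk 45, set 5) → VC-HIT  vc=[29]
5: 0x97 (blk 18, set 2) → MISS  vc=[29]
6: 0x133 (blk 38, set 6) → L1-HIT  vc=[29]
7: 0xee (blk 29, set 5) → VC-HIT  vc=[45]
8: 0xec (blk 29, set 5) → L1-HIT  vc=[45]
9: 0x135 (blk 38, set 6) → L1-HIT  vc=[45]
10: 0x173 (blk 46, set 6) → MISS  vc=[45, 38]
11: 0x1d3 (blk 58, set 2) → MISS  vc=[45, 38, 18]
12: 0x153 (blk 42, set 2) → MISS  vc=[38, 18, 58]
13: 0x1d0 (blk 58, set 2) → VC-HIT  vc=[38, 18, 42]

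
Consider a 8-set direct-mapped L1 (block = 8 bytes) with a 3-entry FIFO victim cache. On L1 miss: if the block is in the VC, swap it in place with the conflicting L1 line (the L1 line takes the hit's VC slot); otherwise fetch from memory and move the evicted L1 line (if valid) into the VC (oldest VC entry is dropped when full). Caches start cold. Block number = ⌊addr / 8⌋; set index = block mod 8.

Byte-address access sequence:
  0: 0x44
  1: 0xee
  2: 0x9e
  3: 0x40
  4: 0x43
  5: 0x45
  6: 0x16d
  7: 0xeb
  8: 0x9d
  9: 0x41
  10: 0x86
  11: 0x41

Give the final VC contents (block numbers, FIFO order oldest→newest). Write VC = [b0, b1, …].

0: 0x44 (blk 8, set 0) → MISS  vc=[]
1: 0xee (blk 29, set 5) → MISS  vc=[]
2: 0x9e (blk 19, set 3) → MISS  vc=[]
3: 0x40 (blk 8, set 0) → L1-HIT  vc=[]
4: 0x43 (blk 8, set 0) → L1-HIT  vc=[]
5: 0x45 (blk 8, set 0) → L1-HIT  vc=[]
6: 0x16d (blk 45, set 5) → MISS  vc=[29]
7: 0xeb (blk 29, set 5) → VC-HIT  vc=[45]
8: 0x9d (blk 19, set 3) → L1-HIT  vc=[45]
9: 0x41 (blk 8, set 0) → L1-HIT  vc=[45]
10: 0x86 (blk 16, set 0) → MISS  vc=[45, 8]
11: 0x41 (blk 8, set 0) → VC-HIT  vc=[45, 16]

VC = [45, 16]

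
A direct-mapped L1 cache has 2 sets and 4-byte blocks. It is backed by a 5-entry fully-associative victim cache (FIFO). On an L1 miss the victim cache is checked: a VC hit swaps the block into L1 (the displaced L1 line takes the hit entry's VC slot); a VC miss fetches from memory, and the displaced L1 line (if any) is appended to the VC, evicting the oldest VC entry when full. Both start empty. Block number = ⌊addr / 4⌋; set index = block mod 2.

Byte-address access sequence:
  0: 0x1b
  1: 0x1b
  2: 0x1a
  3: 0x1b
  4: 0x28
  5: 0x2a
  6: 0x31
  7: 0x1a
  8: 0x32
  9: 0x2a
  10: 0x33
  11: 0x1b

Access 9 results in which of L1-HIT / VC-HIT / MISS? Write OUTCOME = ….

0: 0x1b (blk 6, set 0) → MISS  vc=[]
1: 0x1b (blk 6, set 0) → L1-HIT  vc=[]
2: 0x1a (blk 6, set 0) → L1-HIT  vc=[]
3: 0x1b (blk 6, set 0) → L1-HIT  vc=[]
4: 0x28 (blk 10, set 0) → MISS  vc=[6]
5: 0x2a (blk 10, set 0) → L1-HIT  vc=[6]
6: 0x31 (blk 12, set 0) → MISS  vc=[6, 10]
7: 0x1a (blk 6, set 0) → VC-HIT  vc=[12, 10]
8: 0x32 (blk 12, set 0) → VC-HIT  vc=[6, 10]
9: 0x2a (blk 10, set 0) → VC-HIT  vc=[6, 12]
10: 0x33 (blk 12, set 0) → VC-HIT  vc=[6, 10]
11: 0x1b (blk 6, set 0) → VC-HIT  vc=[12, 10]

OUTCOME = VC-HIT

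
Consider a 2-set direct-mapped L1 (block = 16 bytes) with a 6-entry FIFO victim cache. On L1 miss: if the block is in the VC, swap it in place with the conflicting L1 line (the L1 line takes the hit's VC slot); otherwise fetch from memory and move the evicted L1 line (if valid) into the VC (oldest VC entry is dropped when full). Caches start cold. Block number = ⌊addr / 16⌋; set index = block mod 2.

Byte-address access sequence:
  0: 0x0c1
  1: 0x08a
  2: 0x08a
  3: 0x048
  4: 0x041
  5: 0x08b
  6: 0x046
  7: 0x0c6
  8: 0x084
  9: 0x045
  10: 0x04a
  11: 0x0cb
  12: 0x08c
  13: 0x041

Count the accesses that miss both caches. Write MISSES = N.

0: 0xc1 (blk 12, set 0) → MISS  vc=[]
1: 0x8a (blk 8, set 0) → MISS  vc=[12]
2: 0x8a (blk 8, set 0) → L1-HIT  vc=[12]
3: 0x48 (blk 4, set 0) → MISS  vc=[12, 8]
4: 0x41 (blk 4, set 0) → L1-HIT  vc=[12, 8]
5: 0x8b (blk 8, set 0) → VC-HIT  vc=[12, 4]
6: 0x46 (blk 4, set 0) → VC-HIT  vc=[12, 8]
7: 0xc6 (blk 12, set 0) → VC-HIT  vc=[4, 8]
8: 0x84 (blk 8, set 0) → VC-HIT  vc=[4, 12]
9: 0x45 (blk 4, set 0) → VC-HIT  vc=[8, 12]
10: 0x4a (blk 4, set 0) → L1-HIT  vc=[8, 12]
11: 0xcb (blk 12, set 0) → VC-HIT  vc=[8, 4]
12: 0x8c (blk 8, set 0) → VC-HIT  vc=[12, 4]
13: 0x41 (blk 4, set 0) → VC-HIT  vc=[12, 8]

MISSES = 3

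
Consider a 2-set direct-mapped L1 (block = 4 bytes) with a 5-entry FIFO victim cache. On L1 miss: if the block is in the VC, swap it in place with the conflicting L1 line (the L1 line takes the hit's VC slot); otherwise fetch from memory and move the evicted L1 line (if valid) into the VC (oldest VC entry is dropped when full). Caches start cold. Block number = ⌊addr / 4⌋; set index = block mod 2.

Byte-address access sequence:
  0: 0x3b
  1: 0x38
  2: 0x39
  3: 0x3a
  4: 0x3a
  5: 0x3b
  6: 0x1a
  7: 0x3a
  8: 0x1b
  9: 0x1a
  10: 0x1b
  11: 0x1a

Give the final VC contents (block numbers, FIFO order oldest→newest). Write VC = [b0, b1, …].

0: 0x3b (blk 14, set 0) → MISS  vc=[]
1: 0x38 (blk 14, set 0) → L1-HIT  vc=[]
2: 0x39 (blk 14, set 0) → L1-HIT  vc=[]
3: 0x3a (blk 14, set 0) → L1-HIT  vc=[]
4: 0x3a (blk 14, set 0) → L1-HIT  vc=[]
5: 0x3b (blk 14, set 0) → L1-HIT  vc=[]
6: 0x1a (blk 6, set 0) → MISS  vc=[14]
7: 0x3a (blk 14, set 0) → VC-HIT  vc=[6]
8: 0x1b (blk 6, set 0) → VC-HIT  vc=[14]
9: 0x1a (blk 6, set 0) → L1-HIT  vc=[14]
10: 0x1b (blk 6, set 0) → L1-HIT  vc=[14]
11: 0x1a (blk 6, set 0) → L1-HIT  vc=[14]

VC = [14]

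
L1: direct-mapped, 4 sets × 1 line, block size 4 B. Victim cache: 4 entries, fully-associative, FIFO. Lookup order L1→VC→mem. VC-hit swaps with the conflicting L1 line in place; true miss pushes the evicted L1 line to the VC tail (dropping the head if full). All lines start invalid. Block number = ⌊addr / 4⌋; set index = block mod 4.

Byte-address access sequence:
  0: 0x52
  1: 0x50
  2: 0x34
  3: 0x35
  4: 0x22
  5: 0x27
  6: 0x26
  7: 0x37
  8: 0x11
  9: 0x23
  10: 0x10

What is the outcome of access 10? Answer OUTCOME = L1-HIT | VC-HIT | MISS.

OUTCOME = VC-HIT

0: 0x52 (blk 20, set 0) → MISS  vc=[]
1: 0x50 (blk 20, set 0) → L1-HIT  vc=[]
2: 0x34 (blk 13, set 1) → MISS  vc=[]
3: 0x35 (blk 13, set 1) → L1-HIT  vc=[]
4: 0x22 (blk 8, set 0) → MISS  vc=[20]
5: 0x27 (blk 9, set 1) → MISS  vc=[20, 13]
6: 0x26 (blk 9, set 1) → L1-HIT  vc=[20, 13]
7: 0x37 (blk 13, set 1) → VC-HIT  vc=[20, 9]
8: 0x11 (blk 4, set 0) → MISS  vc=[20, 9, 8]
9: 0x23 (blk 8, set 0) → VC-HIT  vc=[20, 9, 4]
10: 0x10 (blk 4, set 0) → VC-HIT  vc=[20, 9, 8]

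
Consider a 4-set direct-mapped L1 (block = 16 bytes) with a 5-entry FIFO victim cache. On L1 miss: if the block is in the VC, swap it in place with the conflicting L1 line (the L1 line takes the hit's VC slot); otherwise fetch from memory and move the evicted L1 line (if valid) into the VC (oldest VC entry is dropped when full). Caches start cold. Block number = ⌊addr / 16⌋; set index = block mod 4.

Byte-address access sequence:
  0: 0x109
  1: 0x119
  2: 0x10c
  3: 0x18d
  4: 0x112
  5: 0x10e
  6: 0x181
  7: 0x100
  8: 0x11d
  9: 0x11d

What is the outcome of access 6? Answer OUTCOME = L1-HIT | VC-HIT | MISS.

  [0] addr=0x109 blk=16 s=0: MISS | VC []
  [1] addr=0x119 blk=17 s=1: MISS | VC []
  [2] addr=0x10c blk=16 s=0: L1-HIT | VC []
  [3] addr=0x18d blk=24 s=0: MISS | VC [16]
  [4] addr=0x112 blk=17 s=1: L1-HIT | VC [16]
  [5] addr=0x10e blk=16 s=0: VC-HIT | VC [24]
  [6] addr=0x181 blk=24 s=0: VC-HIT | VC [16]
  [7] addr=0x100 blk=16 s=0: VC-HIT | VC [24]
  [8] addr=0x11d blk=17 s=1: L1-HIT | VC [24]
  [9] addr=0x11d blk=17 s=1: L1-HIT | VC [24]

OUTCOME = VC-HIT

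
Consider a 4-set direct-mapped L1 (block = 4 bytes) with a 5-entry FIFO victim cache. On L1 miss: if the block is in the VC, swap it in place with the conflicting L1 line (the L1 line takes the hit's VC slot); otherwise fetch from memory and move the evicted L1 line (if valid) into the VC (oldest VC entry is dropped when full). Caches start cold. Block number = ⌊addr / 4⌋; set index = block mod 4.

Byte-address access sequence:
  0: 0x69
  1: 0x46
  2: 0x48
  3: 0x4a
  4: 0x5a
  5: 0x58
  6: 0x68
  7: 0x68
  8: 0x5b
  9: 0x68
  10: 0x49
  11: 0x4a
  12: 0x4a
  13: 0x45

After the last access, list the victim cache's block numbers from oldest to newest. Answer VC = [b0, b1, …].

VC = [22, 26]

  [0] addr=0x69 blk=26 s=2: MISS | VC []
  [1] addr=0x46 blk=17 s=1: MISS | VC []
  [2] addr=0x48 blk=18 s=2: MISS | VC [26]
  [3] addr=0x4a blk=18 s=2: L1-HIT | VC [26]
  [4] addr=0x5a blk=22 s=2: MISS | VC [26, 18]
  [5] addr=0x58 blk=22 s=2: L1-HIT | VC [26, 18]
  [6] addr=0x68 blk=26 s=2: VC-HIT | VC [22, 18]
  [7] addr=0x68 blk=26 s=2: L1-HIT | VC [22, 18]
  [8] addr=0x5b blk=22 s=2: VC-HIT | VC [26, 18]
  [9] addr=0x68 blk=26 s=2: VC-HIT | VC [22, 18]
  [10] addr=0x49 blk=18 s=2: VC-HIT | VC [22, 26]
  [11] addr=0x4a blk=18 s=2: L1-HIT | VC [22, 26]
  [12] addr=0x4a blk=18 s=2: L1-HIT | VC [22, 26]
  [13] addr=0x45 blk=17 s=1: L1-HIT | VC [22, 26]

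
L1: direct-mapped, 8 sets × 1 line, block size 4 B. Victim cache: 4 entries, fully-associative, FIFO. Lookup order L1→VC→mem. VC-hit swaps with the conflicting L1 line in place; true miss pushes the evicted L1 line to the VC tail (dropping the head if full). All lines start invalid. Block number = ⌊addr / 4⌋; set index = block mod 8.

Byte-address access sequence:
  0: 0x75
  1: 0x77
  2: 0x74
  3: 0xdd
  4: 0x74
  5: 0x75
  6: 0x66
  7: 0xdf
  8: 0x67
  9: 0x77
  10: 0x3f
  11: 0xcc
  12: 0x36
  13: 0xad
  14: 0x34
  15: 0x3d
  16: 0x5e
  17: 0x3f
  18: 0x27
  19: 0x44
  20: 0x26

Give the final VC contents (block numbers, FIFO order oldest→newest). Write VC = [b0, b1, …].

VC = [51, 23, 25, 17]

0: 0x75 (blk 29, set 5) → MISS  vc=[]
1: 0x77 (blk 29, set 5) → L1-HIT  vc=[]
2: 0x74 (blk 29, set 5) → L1-HIT  vc=[]
3: 0xdd (blk 55, set 7) → MISS  vc=[]
4: 0x74 (blk 29, set 5) → L1-HIT  vc=[]
5: 0x75 (blk 29, set 5) → L1-HIT  vc=[]
6: 0x66 (blk 25, set 1) → MISS  vc=[]
7: 0xdf (blk 55, set 7) → L1-HIT  vc=[]
8: 0x67 (blk 25, set 1) → L1-HIT  vc=[]
9: 0x77 (blk 29, set 5) → L1-HIT  vc=[]
10: 0x3f (blk 15, set 7) → MISS  vc=[55]
11: 0xcc (blk 51, set 3) → MISS  vc=[55]
12: 0x36 (blk 13, set 5) → MISS  vc=[55, 29]
13: 0xad (blk 43, set 3) → MISS  vc=[55, 29, 51]
14: 0x34 (blk 13, set 5) → L1-HIT  vc=[55, 29, 51]
15: 0x3d (blk 15, set 7) → L1-HIT  vc=[55, 29, 51]
16: 0x5e (blk 23, set 7) → MISS  vc=[55, 29, 51, 15]
17: 0x3f (blk 15, set 7) → VC-HIT  vc=[55, 29, 51, 23]
18: 0x27 (blk 9, set 1) → MISS  vc=[29, 51, 23, 25]
19: 0x44 (blk 17, set 1) → MISS  vc=[51, 23, 25, 9]
20: 0x26 (blk 9, set 1) → VC-HIT  vc=[51, 23, 25, 17]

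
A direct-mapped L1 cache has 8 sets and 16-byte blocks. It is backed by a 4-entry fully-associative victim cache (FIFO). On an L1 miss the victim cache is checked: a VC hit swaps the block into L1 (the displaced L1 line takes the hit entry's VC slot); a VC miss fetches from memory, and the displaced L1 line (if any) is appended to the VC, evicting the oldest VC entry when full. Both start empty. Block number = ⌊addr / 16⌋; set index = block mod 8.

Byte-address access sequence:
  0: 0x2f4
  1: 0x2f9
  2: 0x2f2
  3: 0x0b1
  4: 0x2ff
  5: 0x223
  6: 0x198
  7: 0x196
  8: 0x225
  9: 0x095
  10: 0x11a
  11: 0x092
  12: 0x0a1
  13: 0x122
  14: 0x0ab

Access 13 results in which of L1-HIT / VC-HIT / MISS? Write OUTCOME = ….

OUTCOME = MISS

0: 0x2f4 (blk 47, set 7) → MISS  vc=[]
1: 0x2f9 (blk 47, set 7) → L1-HIT  vc=[]
2: 0x2f2 (blk 47, set 7) → L1-HIT  vc=[]
3: 0xb1 (blk 11, set 3) → MISS  vc=[]
4: 0x2ff (blk 47, set 7) → L1-HIT  vc=[]
5: 0x223 (blk 34, set 2) → MISS  vc=[]
6: 0x198 (blk 25, set 1) → MISS  vc=[]
7: 0x196 (blk 25, set 1) → L1-HIT  vc=[]
8: 0x225 (blk 34, set 2) → L1-HIT  vc=[]
9: 0x95 (blk 9, set 1) → MISS  vc=[25]
10: 0x11a (blk 17, set 1) → MISS  vc=[25, 9]
11: 0x92 (blk 9, set 1) → VC-HIT  vc=[25, 17]
12: 0xa1 (blk 10, set 2) → MISS  vc=[25, 17, 34]
13: 0x122 (blk 18, set 2) → MISS  vc=[25, 17, 34, 10]
14: 0xab (blk 10, set 2) → VC-HIT  vc=[25, 17, 34, 18]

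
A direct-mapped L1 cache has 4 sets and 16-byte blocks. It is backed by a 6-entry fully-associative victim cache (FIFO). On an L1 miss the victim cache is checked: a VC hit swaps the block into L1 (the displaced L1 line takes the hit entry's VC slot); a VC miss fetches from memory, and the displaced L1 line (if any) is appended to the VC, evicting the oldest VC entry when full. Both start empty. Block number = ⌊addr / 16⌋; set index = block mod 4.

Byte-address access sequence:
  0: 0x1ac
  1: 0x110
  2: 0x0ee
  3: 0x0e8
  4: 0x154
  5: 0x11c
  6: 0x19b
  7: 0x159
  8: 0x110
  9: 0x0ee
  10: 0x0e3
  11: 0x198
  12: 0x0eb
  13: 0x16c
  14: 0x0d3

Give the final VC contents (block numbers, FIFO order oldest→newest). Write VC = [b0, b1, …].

VC = [26, 17, 21, 14, 25]

  [0] addr=0x1ac blk=26 s=2: MISS | VC []
  [1] addr=0x110 blk=17 s=1: MISS | VC []
  [2] addr=0xee blk=14 s=2: MISS | VC [26]
  [3] addr=0xe8 blk=14 s=2: L1-HIT | VC [26]
  [4] addr=0x154 blk=21 s=1: MISS | VC [26, 17]
  [5] addr=0x11c blk=17 s=1: VC-HIT | VC [26, 21]
  [6] addr=0x19b blk=25 s=1: MISS | VC [26, 21, 17]
  [7] addr=0x159 blk=21 s=1: VC-HIT | VC [26, 25, 17]
  [8] addr=0x110 blk=17 s=1: VC-HIT | VC [26, 25, 21]
  [9] addr=0xee blk=14 s=2: L1-HIT | VC [26, 25, 21]
  [10] addr=0xe3 blk=14 s=2: L1-HIT | VC [26, 25, 21]
  [11] addr=0x198 blk=25 s=1: VC-HIT | VC [26, 17, 21]
  [12] addr=0xeb blk=14 s=2: L1-HIT | VC [26, 17, 21]
  [13] addr=0x16c blk=22 s=2: MISS | VC [26, 17, 21, 14]
  [14] addr=0xd3 blk=13 s=1: MISS | VC [26, 17, 21, 14, 25]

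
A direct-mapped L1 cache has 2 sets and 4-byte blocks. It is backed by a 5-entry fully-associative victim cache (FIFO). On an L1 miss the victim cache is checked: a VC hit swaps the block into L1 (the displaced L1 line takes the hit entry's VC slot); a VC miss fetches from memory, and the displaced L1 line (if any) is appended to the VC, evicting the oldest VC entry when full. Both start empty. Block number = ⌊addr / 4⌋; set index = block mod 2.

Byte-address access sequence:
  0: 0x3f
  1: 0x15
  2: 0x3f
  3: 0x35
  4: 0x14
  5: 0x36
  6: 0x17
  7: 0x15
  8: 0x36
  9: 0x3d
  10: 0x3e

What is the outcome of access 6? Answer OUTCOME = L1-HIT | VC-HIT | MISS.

OUTCOME = VC-HIT

0: 0x3f (blk 15, set 1) → MISS  vc=[]
1: 0x15 (blk 5, set 1) → MISS  vc=[15]
2: 0x3f (blk 15, set 1) → VC-HIT  vc=[5]
3: 0x35 (blk 13, set 1) → MISS  vc=[5, 15]
4: 0x14 (blk 5, set 1) → VC-HIT  vc=[13, 15]
5: 0x36 (blk 13, set 1) → VC-HIT  vc=[5, 15]
6: 0x17 (blk 5, set 1) → VC-HIT  vc=[13, 15]
7: 0x15 (blk 5, set 1) → L1-HIT  vc=[13, 15]
8: 0x36 (blk 13, set 1) → VC-HIT  vc=[5, 15]
9: 0x3d (blk 15, set 1) → VC-HIT  vc=[5, 13]
10: 0x3e (blk 15, set 1) → L1-HIT  vc=[5, 13]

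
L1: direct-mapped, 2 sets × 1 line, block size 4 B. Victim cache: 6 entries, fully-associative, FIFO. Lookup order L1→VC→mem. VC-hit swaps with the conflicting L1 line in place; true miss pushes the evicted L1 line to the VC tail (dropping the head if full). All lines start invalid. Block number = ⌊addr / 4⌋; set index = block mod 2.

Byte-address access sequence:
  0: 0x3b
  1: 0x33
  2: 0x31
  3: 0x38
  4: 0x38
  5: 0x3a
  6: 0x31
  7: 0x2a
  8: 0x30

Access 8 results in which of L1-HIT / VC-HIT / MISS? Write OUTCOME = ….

  [0] addr=0x3b blk=14 s=0: MISS | VC []
  [1] addr=0x33 blk=12 s=0: MISS | VC [14]
  [2] addr=0x31 blk=12 s=0: L1-HIT | VC [14]
  [3] addr=0x38 blk=14 s=0: VC-HIT | VC [12]
  [4] addr=0x38 blk=14 s=0: L1-HIT | VC [12]
  [5] addr=0x3a blk=14 s=0: L1-HIT | VC [12]
  [6] addr=0x31 blk=12 s=0: VC-HIT | VC [14]
  [7] addr=0x2a blk=10 s=0: MISS | VC [14, 12]
  [8] addr=0x30 blk=12 s=0: VC-HIT | VC [14, 10]

OUTCOME = VC-HIT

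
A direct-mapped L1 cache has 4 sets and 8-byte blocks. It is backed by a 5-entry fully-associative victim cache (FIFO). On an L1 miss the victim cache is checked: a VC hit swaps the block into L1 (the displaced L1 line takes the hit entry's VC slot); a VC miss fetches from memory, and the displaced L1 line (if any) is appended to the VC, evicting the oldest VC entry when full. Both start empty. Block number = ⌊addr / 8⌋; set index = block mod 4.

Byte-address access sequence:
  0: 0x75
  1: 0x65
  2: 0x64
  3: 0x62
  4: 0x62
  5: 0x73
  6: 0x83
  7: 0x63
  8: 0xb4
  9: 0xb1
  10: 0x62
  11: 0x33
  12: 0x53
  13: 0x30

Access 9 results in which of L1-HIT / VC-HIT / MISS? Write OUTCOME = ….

OUTCOME = L1-HIT

0: 0x75 (blk 14, set 2) → MISS  vc=[]
1: 0x65 (blk 12, set 0) → MISS  vc=[]
2: 0x64 (blk 12, set 0) → L1-HIT  vc=[]
3: 0x62 (blk 12, set 0) → L1-HIT  vc=[]
4: 0x62 (blk 12, set 0) → L1-HIT  vc=[]
5: 0x73 (blk 14, set 2) → L1-HIT  vc=[]
6: 0x83 (blk 16, set 0) → MISS  vc=[12]
7: 0x63 (blk 12, set 0) → VC-HIT  vc=[16]
8: 0xb4 (blk 22, set 2) → MISS  vc=[16, 14]
9: 0xb1 (blk 22, set 2) → L1-HIT  vc=[16, 14]
10: 0x62 (blk 12, set 0) → L1-HIT  vc=[16, 14]
11: 0x33 (blk 6, set 2) → MISS  vc=[16, 14, 22]
12: 0x53 (blk 10, set 2) → MISS  vc=[16, 14, 22, 6]
13: 0x30 (blk 6, set 2) → VC-HIT  vc=[16, 14, 22, 10]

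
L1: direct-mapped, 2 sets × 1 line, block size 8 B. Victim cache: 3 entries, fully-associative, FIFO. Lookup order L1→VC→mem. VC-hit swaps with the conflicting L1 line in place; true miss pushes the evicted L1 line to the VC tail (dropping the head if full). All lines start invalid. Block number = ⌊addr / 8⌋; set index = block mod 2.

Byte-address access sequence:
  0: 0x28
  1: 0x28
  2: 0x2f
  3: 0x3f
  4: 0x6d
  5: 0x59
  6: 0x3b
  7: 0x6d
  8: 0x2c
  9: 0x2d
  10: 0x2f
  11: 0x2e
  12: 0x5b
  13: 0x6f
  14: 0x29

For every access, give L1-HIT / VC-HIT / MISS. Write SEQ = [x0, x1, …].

#0 0x28→b5/s1 MISS; vc=[]
#1 0x28→b5/s1 L1-HIT; vc=[]
#2 0x2f→b5/s1 L1-HIT; vc=[]
#3 0x3f→b7/s1 MISS; vc=[5]
#4 0x6d→b13/s1 MISS; vc=[5,7]
#5 0x59→b11/s1 MISS; vc=[5,7,13]
#6 0x3b→b7/s1 VC-HIT; vc=[5,11,13]
#7 0x6d→b13/s1 VC-HIT; vc=[5,11,7]
#8 0x2c→b5/s1 VC-HIT; vc=[13,11,7]
#9 0x2d→b5/s1 L1-HIT; vc=[13,11,7]
#10 0x2f→b5/s1 L1-HIT; vc=[13,11,7]
#11 0x2e→b5/s1 L1-HIT; vc=[13,11,7]
#12 0x5b→b11/s1 VC-HIT; vc=[13,5,7]
#13 0x6f→b13/s1 VC-HIT; vc=[11,5,7]
#14 0x29→b5/s1 VC-HIT; vc=[11,13,7]

SEQ = [MISS, L1-HIT, L1-HIT, MISS, MISS, MISS, VC-HIT, VC-HIT, VC-HIT, L1-HIT, L1-HIT, L1-HIT, VC-HIT, VC-HIT, VC-HIT]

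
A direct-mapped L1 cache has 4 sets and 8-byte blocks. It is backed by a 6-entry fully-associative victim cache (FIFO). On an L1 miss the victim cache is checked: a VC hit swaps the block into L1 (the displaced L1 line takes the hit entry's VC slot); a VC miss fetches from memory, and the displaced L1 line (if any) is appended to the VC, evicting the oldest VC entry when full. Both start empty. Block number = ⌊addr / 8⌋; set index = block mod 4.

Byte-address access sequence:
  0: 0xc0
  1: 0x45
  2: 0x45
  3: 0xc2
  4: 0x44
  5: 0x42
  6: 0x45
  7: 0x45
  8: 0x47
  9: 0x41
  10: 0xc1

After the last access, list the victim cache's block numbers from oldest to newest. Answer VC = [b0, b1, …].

0: 0xc0 (blk 24, set 0) → MISS  vc=[]
1: 0x45 (blk 8, set 0) → MISS  vc=[24]
2: 0x45 (blk 8, set 0) → L1-HIT  vc=[24]
3: 0xc2 (blk 24, set 0) → VC-HIT  vc=[8]
4: 0x44 (blk 8, set 0) → VC-HIT  vc=[24]
5: 0x42 (blk 8, set 0) → L1-HIT  vc=[24]
6: 0x45 (blk 8, set 0) → L1-HIT  vc=[24]
7: 0x45 (blk 8, set 0) → L1-HIT  vc=[24]
8: 0x47 (blk 8, set 0) → L1-HIT  vc=[24]
9: 0x41 (blk 8, set 0) → L1-HIT  vc=[24]
10: 0xc1 (blk 24, set 0) → VC-HIT  vc=[8]

VC = [8]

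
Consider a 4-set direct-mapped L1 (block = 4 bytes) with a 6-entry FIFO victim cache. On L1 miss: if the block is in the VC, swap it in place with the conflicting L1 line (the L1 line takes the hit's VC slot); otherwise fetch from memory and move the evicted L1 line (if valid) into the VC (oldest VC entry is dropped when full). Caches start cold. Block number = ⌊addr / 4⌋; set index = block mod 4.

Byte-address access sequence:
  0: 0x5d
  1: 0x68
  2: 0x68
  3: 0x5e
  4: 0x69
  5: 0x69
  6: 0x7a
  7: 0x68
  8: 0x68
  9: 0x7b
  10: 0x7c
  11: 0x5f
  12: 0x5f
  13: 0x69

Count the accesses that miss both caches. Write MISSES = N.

  [0] addr=0x5d blk=23 s=3: MISS | VC []
  [1] addr=0x68 blk=26 s=2: MISS | VC []
  [2] addr=0x68 blk=26 s=2: L1-HIT | VC []
  [3] addr=0x5e blk=23 s=3: L1-HIT | VC []
  [4] addr=0x69 blk=26 s=2: L1-HIT | VC []
  [5] addr=0x69 blk=26 s=2: L1-HIT | VC []
  [6] addr=0x7a blk=30 s=2: MISS | VC [26]
  [7] addr=0x68 blk=26 s=2: VC-HIT | VC [30]
  [8] addr=0x68 blk=26 s=2: L1-HIT | VC [30]
  [9] addr=0x7b blk=30 s=2: VC-HIT | VC [26]
  [10] addr=0x7c blk=31 s=3: MISS | VC [26, 23]
  [11] addr=0x5f blk=23 s=3: VC-HIT | VC [26, 31]
  [12] addr=0x5f blk=23 s=3: L1-HIT | VC [26, 31]
  [13] addr=0x69 blk=26 s=2: VC-HIT | VC [30, 31]

MISSES = 4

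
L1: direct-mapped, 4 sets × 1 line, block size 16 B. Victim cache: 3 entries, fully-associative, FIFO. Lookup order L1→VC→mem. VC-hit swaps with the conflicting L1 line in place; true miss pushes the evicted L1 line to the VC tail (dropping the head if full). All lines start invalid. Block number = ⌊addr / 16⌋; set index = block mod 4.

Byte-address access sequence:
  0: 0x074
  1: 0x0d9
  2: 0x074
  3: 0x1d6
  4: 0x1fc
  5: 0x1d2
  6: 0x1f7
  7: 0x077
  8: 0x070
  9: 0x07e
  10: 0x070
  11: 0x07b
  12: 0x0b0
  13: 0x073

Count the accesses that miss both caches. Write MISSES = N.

  [0] addr=0x74 blk=7 s=3: MISS | VC []
  [1] addr=0xd9 blk=13 s=1: MISS | VC []
  [2] addr=0x74 blk=7 s=3: L1-HIT | VC []
  [3] addr=0x1d6 blk=29 s=1: MISS | VC [13]
  [4] addr=0x1fc blk=31 s=3: MISS | VC [13, 7]
  [5] addr=0x1d2 blk=29 s=1: L1-HIT | VC [13, 7]
  [6] addr=0x1f7 blk=31 s=3: L1-HIT | VC [13, 7]
  [7] addr=0x77 blk=7 s=3: VC-HIT | VC [13, 31]
  [8] addr=0x70 blk=7 s=3: L1-HIT | VC [13, 31]
  [9] addr=0x7e blk=7 s=3: L1-HIT | VC [13, 31]
  [10] addr=0x70 blk=7 s=3: L1-HIT | VC [13, 31]
  [11] addr=0x7b blk=7 s=3: L1-HIT | VC [13, 31]
  [12] addr=0xb0 blk=11 s=3: MISS | VC [13, 31, 7]
  [13] addr=0x73 blk=7 s=3: VC-HIT | VC [13, 31, 11]

MISSES = 5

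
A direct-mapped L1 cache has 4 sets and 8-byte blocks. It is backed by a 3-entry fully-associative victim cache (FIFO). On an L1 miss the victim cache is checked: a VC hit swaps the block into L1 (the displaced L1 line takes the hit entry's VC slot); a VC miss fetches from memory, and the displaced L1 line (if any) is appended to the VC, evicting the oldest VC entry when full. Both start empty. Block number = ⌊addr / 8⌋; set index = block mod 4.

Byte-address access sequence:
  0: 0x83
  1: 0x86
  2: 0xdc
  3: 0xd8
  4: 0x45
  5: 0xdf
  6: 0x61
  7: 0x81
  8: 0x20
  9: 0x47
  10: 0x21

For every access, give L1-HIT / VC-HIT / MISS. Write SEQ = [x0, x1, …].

SEQ = [MISS, L1-HIT, MISS, L1-HIT, MISS, L1-HIT, MISS, VC-HIT, MISS, VC-HIT, VC-HIT]

  [0] addr=0x83 blk=16 s=0: MISS | VC []
  [1] addr=0x86 blk=16 s=0: L1-HIT | VC []
  [2] addr=0xdc blk=27 s=3: MISS | VC []
  [3] addr=0xd8 blk=27 s=3: L1-HIT | VC []
  [4] addr=0x45 blk=8 s=0: MISS | VC [16]
  [5] addr=0xdf blk=27 s=3: L1-HIT | VC [16]
  [6] addr=0x61 blk=12 s=0: MISS | VC [16, 8]
  [7] addr=0x81 blk=16 s=0: VC-HIT | VC [12, 8]
  [8] addr=0x20 blk=4 s=0: MISS | VC [12, 8, 16]
  [9] addr=0x47 blk=8 s=0: VC-HIT | VC [12, 4, 16]
  [10] addr=0x21 blk=4 s=0: VC-HIT | VC [12, 8, 16]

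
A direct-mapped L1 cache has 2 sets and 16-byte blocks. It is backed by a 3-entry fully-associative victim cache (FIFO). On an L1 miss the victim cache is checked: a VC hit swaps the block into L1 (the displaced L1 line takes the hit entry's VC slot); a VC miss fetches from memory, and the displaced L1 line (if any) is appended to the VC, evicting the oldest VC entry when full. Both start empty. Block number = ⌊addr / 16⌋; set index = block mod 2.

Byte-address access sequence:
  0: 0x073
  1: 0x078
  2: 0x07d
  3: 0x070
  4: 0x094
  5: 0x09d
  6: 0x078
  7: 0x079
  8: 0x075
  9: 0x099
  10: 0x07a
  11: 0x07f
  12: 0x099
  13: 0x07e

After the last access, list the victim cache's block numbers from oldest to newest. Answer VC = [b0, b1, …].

#0 0x73→b7/s1 MISS; vc=[]
#1 0x78→b7/s1 L1-HIT; vc=[]
#2 0x7d→b7/s1 L1-HIT; vc=[]
#3 0x70→b7/s1 L1-HIT; vc=[]
#4 0x94→b9/s1 MISS; vc=[7]
#5 0x9d→b9/s1 L1-HIT; vc=[7]
#6 0x78→b7/s1 VC-HIT; vc=[9]
#7 0x79→b7/s1 L1-HIT; vc=[9]
#8 0x75→b7/s1 L1-HIT; vc=[9]
#9 0x99→b9/s1 VC-HIT; vc=[7]
#10 0x7a→b7/s1 VC-HIT; vc=[9]
#11 0x7f→b7/s1 L1-HIT; vc=[9]
#12 0x99→b9/s1 VC-HIT; vc=[7]
#13 0x7e→b7/s1 VC-HIT; vc=[9]

VC = [9]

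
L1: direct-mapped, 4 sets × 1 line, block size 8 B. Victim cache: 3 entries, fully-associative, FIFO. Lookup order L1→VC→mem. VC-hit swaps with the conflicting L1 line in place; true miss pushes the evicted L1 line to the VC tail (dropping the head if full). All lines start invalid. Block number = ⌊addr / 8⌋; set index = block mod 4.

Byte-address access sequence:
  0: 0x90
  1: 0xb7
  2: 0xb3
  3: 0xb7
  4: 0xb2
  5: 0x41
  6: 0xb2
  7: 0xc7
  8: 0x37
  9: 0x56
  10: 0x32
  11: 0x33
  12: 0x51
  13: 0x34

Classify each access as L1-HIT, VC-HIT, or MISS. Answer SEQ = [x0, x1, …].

SEQ = [MISS, MISS, L1-HIT, L1-HIT, L1-HIT, MISS, L1-HIT, MISS, MISS, MISS, VC-HIT, L1-HIT, VC-HIT, VC-HIT]

#0 0x90→b18/s2 MISS; vc=[]
#1 0xb7→b22/s2 MISS; vc=[18]
#2 0xb3→b22/s2 L1-HIT; vc=[18]
#3 0xb7→b22/s2 L1-HIT; vc=[18]
#4 0xb2→b22/s2 L1-HIT; vc=[18]
#5 0x41→b8/s0 MISS; vc=[18]
#6 0xb2→b22/s2 L1-HIT; vc=[18]
#7 0xc7→b24/s0 MISS; vc=[18,8]
#8 0x37→b6/s2 MISS; vc=[18,8,22]
#9 0x56→b10/s2 MISS; vc=[8,22,6]
#10 0x32→b6/s2 VC-HIT; vc=[8,22,10]
#11 0x33→b6/s2 L1-HIT; vc=[8,22,10]
#12 0x51→b10/s2 VC-HIT; vc=[8,22,6]
#13 0x34→b6/s2 VC-HIT; vc=[8,22,10]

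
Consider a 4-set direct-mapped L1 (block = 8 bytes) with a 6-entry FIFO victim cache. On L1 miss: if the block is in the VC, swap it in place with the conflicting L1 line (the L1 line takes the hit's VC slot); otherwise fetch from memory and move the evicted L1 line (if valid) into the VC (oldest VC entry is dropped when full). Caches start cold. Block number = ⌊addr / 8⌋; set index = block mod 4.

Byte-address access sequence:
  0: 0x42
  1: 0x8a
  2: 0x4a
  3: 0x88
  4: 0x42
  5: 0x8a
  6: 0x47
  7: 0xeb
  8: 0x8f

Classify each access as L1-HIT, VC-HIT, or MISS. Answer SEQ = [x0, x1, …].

SEQ = [MISS, MISS, MISS, VC-HIT, L1-HIT, L1-HIT, L1-HIT, MISS, VC-HIT]

#0 0x42→b8/s0 MISS; vc=[]
#1 0x8a→b17/s1 MISS; vc=[]
#2 0x4a→b9/s1 MISS; vc=[17]
#3 0x88→b17/s1 VC-HIT; vc=[9]
#4 0x42→b8/s0 L1-HIT; vc=[9]
#5 0x8a→b17/s1 L1-HIT; vc=[9]
#6 0x47→b8/s0 L1-HIT; vc=[9]
#7 0xeb→b29/s1 MISS; vc=[9,17]
#8 0x8f→b17/s1 VC-HIT; vc=[9,29]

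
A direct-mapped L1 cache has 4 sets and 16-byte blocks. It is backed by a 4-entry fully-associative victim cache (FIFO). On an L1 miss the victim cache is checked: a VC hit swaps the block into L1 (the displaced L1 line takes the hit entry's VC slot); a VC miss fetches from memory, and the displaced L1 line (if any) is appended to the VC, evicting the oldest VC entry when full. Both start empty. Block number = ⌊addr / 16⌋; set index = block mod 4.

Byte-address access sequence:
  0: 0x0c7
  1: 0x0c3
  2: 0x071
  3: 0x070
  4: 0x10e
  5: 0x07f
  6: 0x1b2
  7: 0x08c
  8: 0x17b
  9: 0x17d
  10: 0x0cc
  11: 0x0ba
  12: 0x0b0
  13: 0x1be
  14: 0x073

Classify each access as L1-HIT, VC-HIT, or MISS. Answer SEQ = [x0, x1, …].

SEQ = [MISS, L1-HIT, MISS, L1-HIT, MISS, L1-HIT, MISS, MISS, MISS, L1-HIT, VC-HIT, MISS, L1-HIT, VC-HIT, VC-HIT]

#0 0xc7→b12/s0 MISS; vc=[]
#1 0xc3→b12/s0 L1-HIT; vc=[]
#2 0x71→b7/s3 MISS; vc=[]
#3 0x70→b7/s3 L1-HIT; vc=[]
#4 0x10e→b16/s0 MISS; vc=[12]
#5 0x7f→b7/s3 L1-HIT; vc=[12]
#6 0x1b2→b27/s3 MISS; vc=[12,7]
#7 0x8c→b8/s0 MISS; vc=[12,7,16]
#8 0x17b→b23/s3 MISS; vc=[12,7,16,27]
#9 0x17d→b23/s3 L1-HIT; vc=[12,7,16,27]
#10 0xcc→b12/s0 VC-HIT; vc=[8,7,16,27]
#11 0xba→b11/s3 MISS; vc=[7,16,27,23]
#12 0xb0→b11/s3 L1-HIT; vc=[7,16,27,23]
#13 0x1be→b27/s3 VC-HIT; vc=[7,16,11,23]
#14 0x73→b7/s3 VC-HIT; vc=[27,16,11,23]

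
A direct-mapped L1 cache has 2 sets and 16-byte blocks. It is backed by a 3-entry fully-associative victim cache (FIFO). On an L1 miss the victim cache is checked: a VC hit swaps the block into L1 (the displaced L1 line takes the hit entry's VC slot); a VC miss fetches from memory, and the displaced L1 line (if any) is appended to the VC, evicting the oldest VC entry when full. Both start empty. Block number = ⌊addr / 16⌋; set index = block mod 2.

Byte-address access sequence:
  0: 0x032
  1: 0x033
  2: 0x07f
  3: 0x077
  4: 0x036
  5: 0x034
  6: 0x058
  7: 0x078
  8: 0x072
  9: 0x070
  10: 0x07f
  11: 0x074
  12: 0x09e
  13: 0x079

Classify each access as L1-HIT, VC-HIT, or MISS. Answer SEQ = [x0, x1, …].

0: 0x32 (blk 3, set 1) → MISS  vc=[]
1: 0x33 (blk 3, set 1) → L1-HIT  vc=[]
2: 0x7f (blk 7, set 1) → MISS  vc=[3]
3: 0x77 (blk 7, set 1) → L1-HIT  vc=[3]
4: 0x36 (blk 3, set 1) → VC-HIT  vc=[7]
5: 0x34 (blk 3, set 1) → L1-HIT  vc=[7]
6: 0x58 (blk 5, set 1) → MISS  vc=[7, 3]
7: 0x78 (blk 7, set 1) → VC-HIT  vc=[5, 3]
8: 0x72 (blk 7, set 1) → L1-HIT  vc=[5, 3]
9: 0x70 (blk 7, set 1) → L1-HIT  vc=[5, 3]
10: 0x7f (blk 7, set 1) → L1-HIT  vc=[5, 3]
11: 0x74 (blk 7, set 1) → L1-HIT  vc=[5, 3]
12: 0x9e (blk 9, set 1) → MISS  vc=[5, 3, 7]
13: 0x79 (blk 7, set 1) → VC-HIT  vc=[5, 3, 9]

SEQ = [MISS, L1-HIT, MISS, L1-HIT, VC-HIT, L1-HIT, MISS, VC-HIT, L1-HIT, L1-HIT, L1-HIT, L1-HIT, MISS, VC-HIT]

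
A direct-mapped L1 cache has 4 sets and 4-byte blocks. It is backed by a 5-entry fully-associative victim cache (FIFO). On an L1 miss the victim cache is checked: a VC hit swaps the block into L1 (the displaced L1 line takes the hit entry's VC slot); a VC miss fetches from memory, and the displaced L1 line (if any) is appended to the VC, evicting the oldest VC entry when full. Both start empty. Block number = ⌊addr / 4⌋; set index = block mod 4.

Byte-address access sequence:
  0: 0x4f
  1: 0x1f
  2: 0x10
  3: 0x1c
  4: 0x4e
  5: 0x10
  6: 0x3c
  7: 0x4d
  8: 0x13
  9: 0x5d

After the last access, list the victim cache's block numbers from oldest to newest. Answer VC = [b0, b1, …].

  [0] addr=0x4f blk=19 s=3: MISS | VC []
  [1] addr=0x1f blk=7 s=3: MISS | VC [19]
  [2] addr=0x10 blk=4 s=0: MISS | VC [19]
  [3] addr=0x1c blk=7 s=3: L1-HIT | VC [19]
  [4] addr=0x4e blk=19 s=3: VC-HIT | VC [7]
  [5] addr=0x10 blk=4 s=0: L1-HIT | VC [7]
  [6] addr=0x3c blk=15 s=3: MISS | VC [7, 19]
  [7] addr=0x4d blk=19 s=3: VC-HIT | VC [7, 15]
  [8] addr=0x13 blk=4 s=0: L1-HIT | VC [7, 15]
  [9] addr=0x5d blk=23 s=3: MISS | VC [7, 15, 19]

VC = [7, 15, 19]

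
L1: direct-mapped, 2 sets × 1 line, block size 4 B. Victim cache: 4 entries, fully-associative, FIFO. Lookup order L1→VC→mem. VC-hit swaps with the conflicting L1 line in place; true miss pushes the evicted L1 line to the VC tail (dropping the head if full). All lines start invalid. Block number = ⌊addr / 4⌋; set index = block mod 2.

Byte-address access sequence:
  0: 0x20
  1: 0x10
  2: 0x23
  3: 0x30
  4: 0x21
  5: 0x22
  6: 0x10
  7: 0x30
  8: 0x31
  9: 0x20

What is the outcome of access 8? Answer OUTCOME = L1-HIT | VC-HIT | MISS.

#0 0x20→b8/s0 MISS; vc=[]
#1 0x10→b4/s0 MISS; vc=[8]
#2 0x23→b8/s0 VC-HIT; vc=[4]
#3 0x30→b12/s0 MISS; vc=[4,8]
#4 0x21→b8/s0 VC-HIT; vc=[4,12]
#5 0x22→b8/s0 L1-HIT; vc=[4,12]
#6 0x10→b4/s0 VC-HIT; vc=[8,12]
#7 0x30→b12/s0 VC-HIT; vc=[8,4]
#8 0x31→b12/s0 L1-HIT; vc=[8,4]
#9 0x20→b8/s0 VC-HIT; vc=[12,4]

OUTCOME = L1-HIT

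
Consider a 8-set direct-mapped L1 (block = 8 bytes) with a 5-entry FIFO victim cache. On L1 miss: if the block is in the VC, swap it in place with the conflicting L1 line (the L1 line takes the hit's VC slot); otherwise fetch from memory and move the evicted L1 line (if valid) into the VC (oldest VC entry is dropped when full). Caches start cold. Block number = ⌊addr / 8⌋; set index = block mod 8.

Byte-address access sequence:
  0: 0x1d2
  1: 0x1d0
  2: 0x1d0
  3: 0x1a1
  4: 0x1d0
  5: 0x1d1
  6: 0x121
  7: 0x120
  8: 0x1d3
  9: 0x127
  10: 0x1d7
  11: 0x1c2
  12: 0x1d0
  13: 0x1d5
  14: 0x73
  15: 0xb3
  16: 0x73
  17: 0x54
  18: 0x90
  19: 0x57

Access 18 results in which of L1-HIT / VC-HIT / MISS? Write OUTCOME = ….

OUTCOME = MISS

  [0] addr=0x1d2 blk=58 s=2: MISS | VC []
  [1] addr=0x1d0 blk=58 s=2: L1-HIT | VC []
  [2] addr=0x1d0 blk=58 s=2: L1-HIT | VC []
  [3] addr=0x1a1 blk=52 s=4: MISS | VC []
  [4] addr=0x1d0 blk=58 s=2: L1-HIT | VC []
  [5] addr=0x1d1 blk=58 s=2: L1-HIT | VC []
  [6] addr=0x121 blk=36 s=4: MISS | VC [52]
  [7] addr=0x120 blk=36 s=4: L1-HIT | VC [52]
  [8] addr=0x1d3 blk=58 s=2: L1-HIT | VC [52]
  [9] addr=0x127 blk=36 s=4: L1-HIT | VC [52]
  [10] addr=0x1d7 blk=58 s=2: L1-HIT | VC [52]
  [11] addr=0x1c2 blk=56 s=0: MISS | VC [52]
  [12] addr=0x1d0 blk=58 s=2: L1-HIT | VC [52]
  [13] addr=0x1d5 blk=58 s=2: L1-HIT | VC [52]
  [14] addr=0x73 blk=14 s=6: MISS | VC [52]
  [15] addr=0xb3 blk=22 s=6: MISS | VC [52, 14]
  [16] addr=0x73 blk=14 s=6: VC-HIT | VC [52, 22]
  [17] addr=0x54 blk=10 s=2: MISS | VC [52, 22, 58]
  [18] addr=0x90 blk=18 s=2: MISS | VC [52, 22, 58, 10]
  [19] addr=0x57 blk=10 s=2: VC-HIT | VC [52, 22, 58, 18]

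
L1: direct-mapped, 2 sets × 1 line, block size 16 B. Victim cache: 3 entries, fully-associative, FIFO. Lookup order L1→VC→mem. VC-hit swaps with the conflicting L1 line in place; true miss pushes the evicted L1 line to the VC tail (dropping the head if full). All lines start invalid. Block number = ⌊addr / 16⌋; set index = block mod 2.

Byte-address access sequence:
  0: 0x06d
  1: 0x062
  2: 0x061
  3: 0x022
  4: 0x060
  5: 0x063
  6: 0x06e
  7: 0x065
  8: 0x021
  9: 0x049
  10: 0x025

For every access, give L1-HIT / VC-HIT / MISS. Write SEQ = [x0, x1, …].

#0 0x6d→b6/s0 MISS; vc=[]
#1 0x62→b6/s0 L1-HIT; vc=[]
#2 0x61→b6/s0 L1-HIT; vc=[]
#3 0x22→b2/s0 MISS; vc=[6]
#4 0x60→b6/s0 VC-HIT; vc=[2]
#5 0x63→b6/s0 L1-HIT; vc=[2]
#6 0x6e→b6/s0 L1-HIT; vc=[2]
#7 0x65→b6/s0 L1-HIT; vc=[2]
#8 0x21→b2/s0 VC-HIT; vc=[6]
#9 0x49→b4/s0 MISS; vc=[6,2]
#10 0x25→b2/s0 VC-HIT; vc=[6,4]

SEQ = [MISS, L1-HIT, L1-HIT, MISS, VC-HIT, L1-HIT, L1-HIT, L1-HIT, VC-HIT, MISS, VC-HIT]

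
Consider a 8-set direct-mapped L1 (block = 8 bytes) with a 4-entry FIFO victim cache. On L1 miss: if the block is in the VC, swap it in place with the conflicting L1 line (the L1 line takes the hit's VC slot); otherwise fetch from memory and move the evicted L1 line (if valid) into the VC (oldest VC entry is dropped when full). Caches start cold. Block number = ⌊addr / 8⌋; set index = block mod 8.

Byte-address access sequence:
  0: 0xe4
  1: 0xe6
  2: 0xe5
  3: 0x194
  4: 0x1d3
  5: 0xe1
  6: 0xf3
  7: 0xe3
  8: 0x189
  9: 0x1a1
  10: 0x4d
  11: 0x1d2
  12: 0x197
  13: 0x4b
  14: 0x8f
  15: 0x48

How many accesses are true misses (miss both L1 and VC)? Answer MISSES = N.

MISSES = 8

0: 0xe4 (blk 28, set 4) → MISS  vc=[]
1: 0xe6 (blk 28, set 4) → L1-HIT  vc=[]
2: 0xe5 (blk 28, set 4) → L1-HIT  vc=[]
3: 0x194 (blk 50, set 2) → MISS  vc=[]
4: 0x1d3 (blk 58, set 2) → MISS  vc=[50]
5: 0xe1 (blk 28, set 4) → L1-HIT  vc=[50]
6: 0xf3 (blk 30, set 6) → MISS  vc=[50]
7: 0xe3 (blk 28, set 4) → L1-HIT  vc=[50]
8: 0x189 (blk 49, set 1) → MISS  vc=[50]
9: 0x1a1 (blk 52, set 4) → MISS  vc=[50, 28]
10: 0x4d (blk 9, set 1) → MISS  vc=[50, 28, 49]
11: 0x1d2 (blk 58, set 2) → L1-HIT  vc=[50, 28, 49]
12: 0x197 (blk 50, set 2) → VC-HIT  vc=[58, 28, 49]
13: 0x4b (blk 9, set 1) → L1-HIT  vc=[58, 28, 49]
14: 0x8f (blk 17, set 1) → MISS  vc=[58, 28, 49, 9]
15: 0x48 (blk 9, set 1) → VC-HIT  vc=[58, 28, 49, 17]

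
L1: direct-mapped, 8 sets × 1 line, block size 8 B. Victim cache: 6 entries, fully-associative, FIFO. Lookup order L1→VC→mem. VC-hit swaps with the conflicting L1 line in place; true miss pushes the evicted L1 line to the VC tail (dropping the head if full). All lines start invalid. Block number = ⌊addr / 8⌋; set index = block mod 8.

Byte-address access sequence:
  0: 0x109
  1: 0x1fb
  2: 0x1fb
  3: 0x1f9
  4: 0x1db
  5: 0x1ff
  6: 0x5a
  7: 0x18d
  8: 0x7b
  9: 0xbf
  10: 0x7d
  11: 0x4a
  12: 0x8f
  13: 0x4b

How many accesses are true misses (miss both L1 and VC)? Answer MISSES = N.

MISSES = 9

#0 0x109→b33/s1 MISS; vc=[]
#1 0x1fb→b63/s7 MISS; vc=[]
#2 0x1fb→b63/s7 L1-HIT; vc=[]
#3 0x1f9→b63/s7 L1-HIT; vc=[]
#4 0x1db→b59/s3 MISS; vc=[]
#5 0x1ff→b63/s7 L1-HIT; vc=[]
#6 0x5a→b11/s3 MISS; vc=[59]
#7 0x18d→b49/s1 MISS; vc=[59,33]
#8 0x7b→b15/s7 MISS; vc=[59,33,63]
#9 0xbf→b23/s7 MISS; vc=[59,33,63,15]
#10 0x7d→b15/s7 VC-HIT; vc=[59,33,63,23]
#11 0x4a→b9/s1 MISS; vc=[59,33,63,23,49]
#12 0x8f→b17/s1 MISS; vc=[59,33,63,23,49,9]
#13 0x4b→b9/s1 VC-HIT; vc=[59,33,63,23,49,17]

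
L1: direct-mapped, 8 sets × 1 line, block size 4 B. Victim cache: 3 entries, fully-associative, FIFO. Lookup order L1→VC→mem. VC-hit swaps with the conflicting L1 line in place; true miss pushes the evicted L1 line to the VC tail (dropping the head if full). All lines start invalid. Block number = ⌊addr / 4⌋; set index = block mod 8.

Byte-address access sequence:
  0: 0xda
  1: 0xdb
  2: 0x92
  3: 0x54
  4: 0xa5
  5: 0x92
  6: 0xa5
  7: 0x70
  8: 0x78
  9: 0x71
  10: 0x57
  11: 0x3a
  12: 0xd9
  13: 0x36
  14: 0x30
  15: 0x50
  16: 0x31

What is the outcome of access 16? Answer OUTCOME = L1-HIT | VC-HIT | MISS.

#0 0xda→b54/s6 MISS; vc=[]
#1 0xdb→b54/s6 L1-HIT; vc=[]
#2 0x92→b36/s4 MISS; vc=[]
#3 0x54→b21/s5 MISS; vc=[]
#4 0xa5→b41/s1 MISS; vc=[]
#5 0x92→b36/s4 L1-HIT; vc=[]
#6 0xa5→b41/s1 L1-HIT; vc=[]
#7 0x70→b28/s4 MISS; vc=[36]
#8 0x78→b30/s6 MISS; vc=[36,54]
#9 0x71→b28/s4 L1-HIT; vc=[36,54]
#10 0x57→b21/s5 L1-HIT; vc=[36,54]
#11 0x3a→b14/s6 MISS; vc=[36,54,30]
#12 0xd9→b54/s6 VC-HIT; vc=[36,14,30]
#13 0x36→b13/s5 MISS; vc=[14,30,21]
#14 0x30→b12/s4 MISS; vc=[30,21,28]
#15 0x50→b20/s4 MISS; vc=[21,28,12]
#16 0x31→b12/s4 VC-HIT; vc=[21,28,20]

OUTCOME = VC-HIT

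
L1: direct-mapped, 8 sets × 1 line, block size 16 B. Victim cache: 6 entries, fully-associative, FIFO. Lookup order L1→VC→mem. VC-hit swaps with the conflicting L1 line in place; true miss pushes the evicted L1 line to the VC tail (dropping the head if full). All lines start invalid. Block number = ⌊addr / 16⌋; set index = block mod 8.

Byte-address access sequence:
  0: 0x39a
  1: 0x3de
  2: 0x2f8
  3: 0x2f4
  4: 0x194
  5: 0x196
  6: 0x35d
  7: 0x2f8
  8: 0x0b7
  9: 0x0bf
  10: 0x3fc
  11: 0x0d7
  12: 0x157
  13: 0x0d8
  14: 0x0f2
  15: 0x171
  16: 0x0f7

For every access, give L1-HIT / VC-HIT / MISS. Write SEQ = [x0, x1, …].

0: 0x39a (blk 57, set 1) → MISS  vc=[]
1: 0x3de (blk 61, set 5) → MISS  vc=[]
2: 0x2f8 (blk 47, set 7) → MISS  vc=[]
3: 0x2f4 (blk 47, set 7) → L1-HIT  vc=[]
4: 0x194 (blk 25, set 1) → MISS  vc=[57]
5: 0x196 (blk 25, set 1) → L1-HIT  vc=[57]
6: 0x35d (blk 53, set 5) → MISS  vc=[57, 61]
7: 0x2f8 (blk 47, set 7) → L1-HIT  vc=[57, 61]
8: 0xb7 (blk 11, set 3) → MISS  vc=[57, 61]
9: 0xbf (blk 11, set 3) → L1-HIT  vc=[57, 61]
10: 0x3fc (blk 63, set 7) → MISS  vc=[57, 61, 47]
11: 0xd7 (blk 13, set 5) → MISS  vc=[57, 61, 47, 53]
12: 0x157 (blk 21, set 5) → MISS  vc=[57, 61, 47, 53, 13]
13: 0xd8 (blk 13, set 5) → VC-HIT  vc=[57, 61, 47, 53, 21]
14: 0xf2 (blk 15, set 7) → MISS  vc=[57, 61, 47, 53, 21, 63]
15: 0x171 (blk 23, set 7) → MISS  vc=[61, 47, 53, 21, 63, 15]
16: 0xf7 (blk 15, set 7) → VC-HIT  vc=[61, 47, 53, 21, 63, 23]

SEQ = [MISS, MISS, MISS, L1-HIT, MISS, L1-HIT, MISS, L1-HIT, MISS, L1-HIT, MISS, MISS, MISS, VC-HIT, MISS, MISS, VC-HIT]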